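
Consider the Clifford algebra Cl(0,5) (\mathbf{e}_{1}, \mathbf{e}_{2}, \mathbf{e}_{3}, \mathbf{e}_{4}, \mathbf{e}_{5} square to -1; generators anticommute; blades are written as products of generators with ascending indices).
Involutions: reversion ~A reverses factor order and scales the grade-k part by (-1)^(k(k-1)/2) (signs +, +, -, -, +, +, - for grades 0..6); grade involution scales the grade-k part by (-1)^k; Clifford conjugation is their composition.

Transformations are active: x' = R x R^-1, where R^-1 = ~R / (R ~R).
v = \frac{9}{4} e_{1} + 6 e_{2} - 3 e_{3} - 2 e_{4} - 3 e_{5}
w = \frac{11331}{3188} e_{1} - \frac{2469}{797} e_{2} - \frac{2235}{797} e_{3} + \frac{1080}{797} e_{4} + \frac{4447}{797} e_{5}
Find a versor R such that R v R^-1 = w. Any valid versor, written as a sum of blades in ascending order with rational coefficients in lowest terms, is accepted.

Reasoning: v^2 = w^2 = -\frac{1009}{16} since conjugation preserves the quadratic form; R = v + w = \frac{4626}{797} e_{1} + \frac{2313}{797} e_{2} - \frac{4626}{797} e_{3} - \frac{514}{797} e_{4} + \frac{2056}{797} e_{5} is then valid when invertible, keeping its own part and reversing (v - w)/2.
Answer: \frac{4626}{797} e_{1} + \frac{2313}{797} e_{2} - \frac{4626}{797} e_{3} - \frac{514}{797} e_{4} + \frac{2056}{797} e_{5}


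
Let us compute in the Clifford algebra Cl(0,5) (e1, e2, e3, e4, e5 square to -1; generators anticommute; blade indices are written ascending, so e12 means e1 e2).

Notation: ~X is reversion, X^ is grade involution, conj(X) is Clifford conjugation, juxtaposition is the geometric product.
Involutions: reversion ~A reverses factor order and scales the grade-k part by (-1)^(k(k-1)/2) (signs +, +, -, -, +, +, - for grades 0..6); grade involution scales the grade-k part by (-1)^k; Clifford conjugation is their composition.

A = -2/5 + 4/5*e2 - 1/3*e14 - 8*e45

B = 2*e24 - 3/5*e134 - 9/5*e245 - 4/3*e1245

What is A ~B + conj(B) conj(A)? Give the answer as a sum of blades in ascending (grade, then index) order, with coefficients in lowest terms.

first term: 72/5*e2 - 1/5*e3 + 8/5*e4 - 10*e12 + 4/5*e24 + 148/9*e25 - 36/25*e45 - 3/5*e125 - 6/25*e134 - 24/5*e135 - 16/15*e145 - 18/25*e245 - 12/25*e1234 + 8/15*e1245
second term: 72/5*e2 - 1/5*e3 + 8/5*e4 + 34/3*e12 + 4/5*e24 + 140/9*e25 - 36/25*e45 + 3/5*e125 + 6/25*e134 + 24/5*e135 - 16/15*e145 + 18/25*e245 + 12/25*e1234 + 8/15*e1245
Answer: 144/5*e2 - 2/5*e3 + 16/5*e4 + 4/3*e12 + 8/5*e24 + 32*e25 - 72/25*e45 - 32/15*e145 + 16/15*e1245


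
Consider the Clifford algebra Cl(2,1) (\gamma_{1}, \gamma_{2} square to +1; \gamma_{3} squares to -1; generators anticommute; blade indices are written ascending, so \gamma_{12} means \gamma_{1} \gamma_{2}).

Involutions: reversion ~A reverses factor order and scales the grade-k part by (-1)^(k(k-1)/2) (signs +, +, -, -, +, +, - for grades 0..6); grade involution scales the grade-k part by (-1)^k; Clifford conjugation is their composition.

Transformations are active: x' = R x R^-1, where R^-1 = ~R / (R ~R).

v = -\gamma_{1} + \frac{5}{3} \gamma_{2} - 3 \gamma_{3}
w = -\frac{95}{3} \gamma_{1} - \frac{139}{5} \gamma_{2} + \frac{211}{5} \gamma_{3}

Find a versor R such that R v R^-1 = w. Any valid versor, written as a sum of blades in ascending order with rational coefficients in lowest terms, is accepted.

Take R = v + w = -\frac{98}{3} \gamma_{1} - \frac{392}{15} \gamma_{2} + \frac{196}{5} \gamma_{3}. Because q(v) = q(w) = -\frac{47}{9}, conjugation by R sends v exactly to w.
Answer: -\frac{98}{3} \gamma_{1} - \frac{392}{15} \gamma_{2} + \frac{196}{5} \gamma_{3}


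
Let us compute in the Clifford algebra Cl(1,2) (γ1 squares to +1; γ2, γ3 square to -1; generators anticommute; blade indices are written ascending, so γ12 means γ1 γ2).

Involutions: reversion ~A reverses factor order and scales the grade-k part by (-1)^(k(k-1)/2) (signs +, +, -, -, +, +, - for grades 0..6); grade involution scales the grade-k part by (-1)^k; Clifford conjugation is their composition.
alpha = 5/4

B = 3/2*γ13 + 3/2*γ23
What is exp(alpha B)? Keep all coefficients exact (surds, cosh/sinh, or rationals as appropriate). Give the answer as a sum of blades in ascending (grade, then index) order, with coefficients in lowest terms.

B^2 term by term: the squares give (3/2)^2*(γ13)^2 + (3/2)^2*(γ23)^2 = 9/4*(+1) + 9/4*(-1) = 0 (each basis 2-blade squares to minus the product of its generators' squares); cross terms between blades sharing an index anticommute and cancel. So B^2 = 0.
B^2 = 0, hence only two terms survive: exp(alpha B) = 1 + alpha B (parabolic case).
Answer: 1 + 15/8*γ13 + 15/8*γ23


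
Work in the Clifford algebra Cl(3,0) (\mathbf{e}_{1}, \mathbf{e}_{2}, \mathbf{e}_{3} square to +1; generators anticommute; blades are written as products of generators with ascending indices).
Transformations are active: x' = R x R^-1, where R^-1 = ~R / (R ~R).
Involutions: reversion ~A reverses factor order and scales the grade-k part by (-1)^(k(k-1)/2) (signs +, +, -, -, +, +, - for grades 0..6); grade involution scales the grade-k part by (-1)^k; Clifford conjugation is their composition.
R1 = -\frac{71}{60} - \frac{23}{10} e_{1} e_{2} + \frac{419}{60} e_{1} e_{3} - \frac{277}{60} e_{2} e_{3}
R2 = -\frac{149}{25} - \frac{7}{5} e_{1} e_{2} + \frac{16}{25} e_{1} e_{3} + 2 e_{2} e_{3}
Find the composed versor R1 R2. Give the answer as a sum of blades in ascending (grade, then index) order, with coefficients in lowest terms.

Distribute over the terms of R1 (each basis-blade product reordered to ascending indices, repeated generators contracted through their squares):
(-\frac{71}{60}) R2 = \frac{10579}{1500} + \frac{497}{300} e_{1} e_{2} - \frac{284}{375} e_{1} e_{3} - \frac{71}{30} e_{2} e_{3}
(-\frac{23}{10} e_{1} e_{2}) R2 = -\frac{161}{50} + \frac{3427}{250} e_{1} e_{2} - \frac{23}{5} e_{1} e_{3} + \frac{184}{125} e_{2} e_{3}
(\frac{419}{60} e_{1} e_{3}) R2 = -\frac{1676}{375} - \frac{419}{30} e_{1} e_{2} - \frac{62431}{1500} e_{1} e_{3} - \frac{2933}{300} e_{2} e_{3}
(-\frac{277}{60} e_{2} e_{3}) R2 = \frac{277}{30} - \frac{1108}{375} e_{1} e_{2} - \frac{1939}{300} e_{1} e_{3} + \frac{41273}{1500} e_{2} e_{3}
Summing the partial products and collecting blades:
Answer: \frac{2579}{300} - \frac{467}{300} e_{1} e_{2} - \frac{40081}{750} e_{1} e_{3} + \frac{4211}{250} e_{2} e_{3}


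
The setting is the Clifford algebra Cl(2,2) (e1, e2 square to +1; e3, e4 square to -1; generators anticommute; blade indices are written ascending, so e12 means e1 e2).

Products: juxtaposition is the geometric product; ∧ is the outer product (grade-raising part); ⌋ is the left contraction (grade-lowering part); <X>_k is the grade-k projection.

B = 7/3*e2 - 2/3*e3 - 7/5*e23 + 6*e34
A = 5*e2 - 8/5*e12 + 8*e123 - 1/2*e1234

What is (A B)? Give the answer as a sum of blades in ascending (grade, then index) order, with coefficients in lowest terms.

step 1: 35/3 - 224/15*e1 - 7*e3 + 25/3*e12 - 1232/75*e13 + 7/10*e14 - 10/3*e23 + 16/15*e123 - 143/3*e124 - 7/6*e134 + 30*e234 - 48/5*e1234
Answer: 35/3 - 224/15*e1 - 7*e3 + 25/3*e12 - 1232/75*e13 + 7/10*e14 - 10/3*e23 + 16/15*e123 - 143/3*e124 - 7/6*e134 + 30*e234 - 48/5*e1234


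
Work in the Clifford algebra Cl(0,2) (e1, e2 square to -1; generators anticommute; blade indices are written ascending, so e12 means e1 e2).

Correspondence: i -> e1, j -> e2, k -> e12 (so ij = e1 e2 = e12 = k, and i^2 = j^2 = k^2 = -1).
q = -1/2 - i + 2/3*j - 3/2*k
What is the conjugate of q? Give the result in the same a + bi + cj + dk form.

In blades: q = -1/2 - e1 + 2/3*e2 - 3/2*e12.
Conjugation here is Clifford conjugation: the scalar is fixed and the grade-1 and grade-2 blades all flip sign, giving -1/2 + e1 - 2/3*e2 + 3/2*e12; translating back:
Answer: -1/2 + i - 2/3*j + 3/2*k


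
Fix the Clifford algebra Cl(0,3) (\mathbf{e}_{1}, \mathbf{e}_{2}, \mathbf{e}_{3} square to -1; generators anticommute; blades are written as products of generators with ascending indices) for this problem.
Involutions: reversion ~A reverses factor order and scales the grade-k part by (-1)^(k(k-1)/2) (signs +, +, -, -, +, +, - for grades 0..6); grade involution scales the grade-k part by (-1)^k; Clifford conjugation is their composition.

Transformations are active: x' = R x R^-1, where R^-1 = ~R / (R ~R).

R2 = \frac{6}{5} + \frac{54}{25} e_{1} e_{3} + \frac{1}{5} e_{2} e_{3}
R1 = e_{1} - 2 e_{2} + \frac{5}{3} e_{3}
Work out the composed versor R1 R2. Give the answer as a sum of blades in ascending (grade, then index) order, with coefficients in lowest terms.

Distribute over the terms of R1 (each basis-blade product reordered to ascending indices, repeated generators contracted through their squares):
(e_{1}) R2 = \frac{6}{5} e_{1} - \frac{54}{25} e_{3} + \frac{1}{5} e_{1} e_{2} e_{3}
(-2 e_{2}) R2 = -\frac{12}{5} e_{2} + \frac{2}{5} e_{3} + \frac{108}{25} e_{1} e_{2} e_{3}
(\frac{5}{3} e_{3}) R2 = \frac{18}{5} e_{1} + \frac{1}{3} e_{2} + 2 e_{3}
Summing the partial products and collecting blades:
Answer: \frac{24}{5} e_{1} - \frac{31}{15} e_{2} + \frac{6}{25} e_{3} + \frac{113}{25} e_{1} e_{2} e_{3}


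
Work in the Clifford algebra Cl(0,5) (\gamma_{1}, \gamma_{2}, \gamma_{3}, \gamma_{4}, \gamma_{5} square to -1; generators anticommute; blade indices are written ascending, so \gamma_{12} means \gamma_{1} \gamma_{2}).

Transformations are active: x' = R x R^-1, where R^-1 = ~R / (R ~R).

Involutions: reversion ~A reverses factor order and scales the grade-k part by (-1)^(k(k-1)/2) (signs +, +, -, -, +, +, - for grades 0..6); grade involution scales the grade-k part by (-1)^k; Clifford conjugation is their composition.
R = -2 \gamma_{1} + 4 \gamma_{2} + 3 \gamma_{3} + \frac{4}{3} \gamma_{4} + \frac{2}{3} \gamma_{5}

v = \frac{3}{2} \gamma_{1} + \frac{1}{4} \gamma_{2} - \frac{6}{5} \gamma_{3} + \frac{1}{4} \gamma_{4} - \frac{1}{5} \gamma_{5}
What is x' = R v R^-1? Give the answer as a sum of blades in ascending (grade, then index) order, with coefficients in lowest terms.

~R = -2 \gamma_{1} + 4 \gamma_{2} + 3 \gamma_{3} + \frac{4}{3} \gamma_{4} + \frac{2}{3} \gamma_{5}, and R ~R = -\frac{281}{9}, so R^-1 = ~R / (-\frac{281}{9}).
R v = \frac{27}{5} - \frac{13}{2} \gamma_{12} - \frac{21}{10} \gamma_{13} - \frac{5}{2} \gamma_{14} - \frac{3}{5} \gamma_{15} - \frac{111}{20} \gamma_{23} + \frac{2}{3} \gamma_{24} - \frac{29}{30} \gamma_{25} + \frac{47}{20} \gamma_{34} + \frac{1}{5} \gamma_{35} - \frac{13}{30} \gamma_{45}
Answer: -\frac{2271}{2810} \gamma_{1} - \frac{9181}{5620} \gamma_{2} + \frac{228}{1405} \gamma_{3} - \frac{3997}{5620} \gamma_{4} - \frac{43}{1405} \gamma_{5}


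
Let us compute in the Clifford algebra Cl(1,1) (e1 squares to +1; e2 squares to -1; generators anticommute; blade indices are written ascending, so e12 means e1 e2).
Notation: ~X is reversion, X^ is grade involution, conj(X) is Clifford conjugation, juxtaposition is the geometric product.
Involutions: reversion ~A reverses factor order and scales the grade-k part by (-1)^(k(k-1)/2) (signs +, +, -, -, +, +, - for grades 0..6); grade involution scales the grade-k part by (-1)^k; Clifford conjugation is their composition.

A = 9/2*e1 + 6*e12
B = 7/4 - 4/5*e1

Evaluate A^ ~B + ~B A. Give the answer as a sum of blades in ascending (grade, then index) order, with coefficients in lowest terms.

first term: 18/5 - 63/8*e1 + 24/5*e2 + 21/2*e12
second term: -18/5 + 63/8*e1 - 24/5*e2 + 21/2*e12
Answer: 21*e12


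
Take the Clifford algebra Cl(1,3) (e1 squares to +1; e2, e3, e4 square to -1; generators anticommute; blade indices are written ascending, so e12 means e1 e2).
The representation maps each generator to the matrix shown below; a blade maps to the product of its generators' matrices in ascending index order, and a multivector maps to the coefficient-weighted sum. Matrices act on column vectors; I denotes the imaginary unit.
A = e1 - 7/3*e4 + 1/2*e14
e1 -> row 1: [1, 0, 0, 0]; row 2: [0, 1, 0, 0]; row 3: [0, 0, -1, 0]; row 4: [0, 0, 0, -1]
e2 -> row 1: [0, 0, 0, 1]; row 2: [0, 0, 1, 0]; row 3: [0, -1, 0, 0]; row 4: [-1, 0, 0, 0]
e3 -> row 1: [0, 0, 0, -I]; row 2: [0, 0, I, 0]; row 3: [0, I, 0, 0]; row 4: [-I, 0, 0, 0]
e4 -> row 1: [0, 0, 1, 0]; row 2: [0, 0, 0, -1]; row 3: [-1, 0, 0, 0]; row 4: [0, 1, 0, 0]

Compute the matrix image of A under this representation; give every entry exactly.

Bivector images (products of the table entries): rho(e14) = rho(e1)rho(e4) = row 1: [0, 0, 1, 0]; row 2: [0, 0, 0, -1]; row 3: [1, 0, 0, 0]; row 4: [0, -1, 0, 0].
M = (1)*rho(e1) + (-7/3)*rho(e4) + (1/2)*rho(e14), summed entrywise:
Answer: row 1: [1, 0, -11/6, 0]; row 2: [0, 1, 0, 11/6]; row 3: [17/6, 0, -1, 0]; row 4: [0, -17/6, 0, -1]


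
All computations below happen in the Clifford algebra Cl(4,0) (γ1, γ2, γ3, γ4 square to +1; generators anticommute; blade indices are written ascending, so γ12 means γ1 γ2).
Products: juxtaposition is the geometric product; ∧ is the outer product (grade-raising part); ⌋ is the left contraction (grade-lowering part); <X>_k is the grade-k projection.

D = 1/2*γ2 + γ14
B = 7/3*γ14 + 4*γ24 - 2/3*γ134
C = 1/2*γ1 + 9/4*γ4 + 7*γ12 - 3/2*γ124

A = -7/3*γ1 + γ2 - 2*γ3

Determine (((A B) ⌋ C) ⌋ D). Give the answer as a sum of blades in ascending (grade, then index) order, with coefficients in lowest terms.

step 1: -13/9*γ4 - 4/3*γ14 + 14/9*γ34 - 35/3*γ124 + 14/3*γ134 + 8*γ234 + 2/3*γ1234
step 2: -83/4 + 2*γ2 + 13/6*γ12
step 3: 1 - 83/8*γ2 - 83/4*γ14
Answer: 1 - 83/8*γ2 - 83/4*γ14


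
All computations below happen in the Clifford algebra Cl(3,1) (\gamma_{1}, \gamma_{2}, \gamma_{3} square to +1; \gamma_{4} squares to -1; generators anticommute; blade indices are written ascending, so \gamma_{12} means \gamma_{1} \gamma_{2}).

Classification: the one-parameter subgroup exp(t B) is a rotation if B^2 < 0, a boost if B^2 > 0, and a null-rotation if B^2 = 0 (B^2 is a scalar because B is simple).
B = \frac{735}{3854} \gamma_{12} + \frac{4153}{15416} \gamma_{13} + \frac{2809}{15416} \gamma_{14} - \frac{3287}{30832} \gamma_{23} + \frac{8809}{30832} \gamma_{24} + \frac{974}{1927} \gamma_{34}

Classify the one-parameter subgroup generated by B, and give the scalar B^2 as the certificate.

B^2 term by term: the squares give (\frac{735}{3854})^2*(\gamma_{12})^2 + (\frac{4153}{15416})^2*(\gamma_{13})^2 + (\frac{2809}{15416})^2*(\gamma_{14})^2 + (-\frac{3287}{30832})^2*(\gamma_{23})^2 + (\frac{8809}{30832})^2*(\gamma_{24})^2 + (\frac{974}{1927})^2*(\gamma_{34})^2 = \frac{540225}{14853316}*(-1) + \frac{17247409}{237653056}*(-1) + \frac{7890481}{237653056}*(+1) + \frac{10804369}{950612224}*(-1) + \frac{77598481}{950612224}*(+1) + \frac{948676}{3713329}*(+1) = \frac{1}{4} (each basis 2-blade squares to minus the product of its generators' squares); cross terms between blades sharing an index anticommute and cancel; the commuting (index-disjoint) pairs give grade-4 terms 2*c*c'*(blade product), which cancel blade by blade — \gamma_{1234}: \frac{715890}{3713329} - \frac{36583777}{237653056} - \frac{9233183}{237653056} = 0 — confirming B is simple. So B^2 = \frac{1}{4}.
Answer: boost, certificate B^2 = \frac{1}{4}. B^2 = \frac{1}{4} is basis-independent, so its sign is the whole story.


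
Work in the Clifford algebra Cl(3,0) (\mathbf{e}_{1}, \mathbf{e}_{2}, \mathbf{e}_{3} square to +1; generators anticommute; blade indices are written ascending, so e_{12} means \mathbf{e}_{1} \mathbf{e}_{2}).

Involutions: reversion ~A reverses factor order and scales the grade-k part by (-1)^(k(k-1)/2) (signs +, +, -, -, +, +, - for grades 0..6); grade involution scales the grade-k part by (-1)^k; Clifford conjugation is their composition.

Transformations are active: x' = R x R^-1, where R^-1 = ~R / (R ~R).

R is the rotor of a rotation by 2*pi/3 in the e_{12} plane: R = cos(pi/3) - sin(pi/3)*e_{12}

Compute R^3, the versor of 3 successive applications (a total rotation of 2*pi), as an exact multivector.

Half-angle bookkeeping: 3 applications in e_{12} add up to rotor phase 3*pi/3 = \pi, so R^3 = cos(\pi) - sin(\pi)*e_{12}.
cos(\pi) = -1 and sin(\pi) = 0, so R^3 = -1. The total rotation 2*pi is 1 full turn, so every vector returns to itself, yet the rotor is -1, on the OTHER sheet of the double cover (an odd number of 2*pi turns).
Answer: -1


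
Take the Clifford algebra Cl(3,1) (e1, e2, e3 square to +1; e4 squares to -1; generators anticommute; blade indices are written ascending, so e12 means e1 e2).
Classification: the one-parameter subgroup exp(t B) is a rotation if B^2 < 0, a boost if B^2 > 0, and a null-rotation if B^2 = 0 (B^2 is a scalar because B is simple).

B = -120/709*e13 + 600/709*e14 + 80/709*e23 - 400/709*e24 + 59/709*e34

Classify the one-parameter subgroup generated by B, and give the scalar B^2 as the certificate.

B^2 term by term: the squares give (-120/709)^2*(e13)^2 + (600/709)^2*(e14)^2 + (80/709)^2*(e23)^2 + (-400/709)^2*(e24)^2 + (59/709)^2*(e34)^2 = 14400/502681*(-1) + 360000/502681*(+1) + 6400/502681*(-1) + 160000/502681*(+1) + 3481/502681*(+1) = 1 (each basis 2-blade squares to minus the product of its generators' squares); cross terms between blades sharing an index anticommute and cancel; the commuting (index-disjoint) pairs give grade-4 terms 2*c*c'*(blade product), which cancel blade by blade — e1234: -96000/502681 + 96000/502681 = 0 — confirming B is simple. So B^2 = 1.
Answer: boost, certificate B^2 = 1. Because 1 is invariant under every versor sandwich, the classification follows from its sign alone.


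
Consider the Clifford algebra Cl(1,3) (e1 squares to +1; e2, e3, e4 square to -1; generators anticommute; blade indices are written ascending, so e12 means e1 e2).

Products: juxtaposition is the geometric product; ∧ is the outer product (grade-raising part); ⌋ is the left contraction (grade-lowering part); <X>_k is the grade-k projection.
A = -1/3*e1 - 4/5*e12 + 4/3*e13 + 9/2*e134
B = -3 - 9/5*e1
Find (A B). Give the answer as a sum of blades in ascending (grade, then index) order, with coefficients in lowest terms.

step 1: 3/5 + e1 - 36/25*e2 + 12/5*e3 + 12/5*e12 - 4*e13 - 81/10*e34 - 27/2*e134
Answer: 3/5 + e1 - 36/25*e2 + 12/5*e3 + 12/5*e12 - 4*e13 - 81/10*e34 - 27/2*e134


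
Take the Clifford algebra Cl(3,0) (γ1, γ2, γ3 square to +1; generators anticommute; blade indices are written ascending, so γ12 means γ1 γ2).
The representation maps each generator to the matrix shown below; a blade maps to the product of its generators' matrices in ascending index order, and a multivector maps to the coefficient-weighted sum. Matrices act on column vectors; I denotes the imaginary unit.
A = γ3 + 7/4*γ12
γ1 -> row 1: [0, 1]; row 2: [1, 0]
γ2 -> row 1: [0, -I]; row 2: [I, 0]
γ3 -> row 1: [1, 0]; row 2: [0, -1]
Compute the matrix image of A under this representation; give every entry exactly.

Bivector images (products of the table entries): rho(γ12) = rho(γ1)rho(γ2) = row 1: [I, 0]; row 2: [0, -I].
M = (1)*rho(γ3) + (7/4)*rho(γ12), summed entrywise:
Answer: row 1: [1 + 7*I/4, 0]; row 2: [0, -1 - 7*I/4]


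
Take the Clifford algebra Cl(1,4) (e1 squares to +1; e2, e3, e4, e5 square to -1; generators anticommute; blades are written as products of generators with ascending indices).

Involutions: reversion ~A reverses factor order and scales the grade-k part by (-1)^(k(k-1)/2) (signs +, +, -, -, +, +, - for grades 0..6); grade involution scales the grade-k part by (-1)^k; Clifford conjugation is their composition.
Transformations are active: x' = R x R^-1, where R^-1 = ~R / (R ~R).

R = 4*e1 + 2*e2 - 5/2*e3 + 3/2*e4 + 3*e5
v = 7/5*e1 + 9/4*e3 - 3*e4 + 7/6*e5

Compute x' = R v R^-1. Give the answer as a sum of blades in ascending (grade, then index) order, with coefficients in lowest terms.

~R = 4*e1 + 2*e2 - 5/2*e3 + 3/2*e4 + 3*e5, and R ~R = -11/2, so R^-1 = ~R / (-11/2).
R v = 489/40 - 14/5*e1 e2 + 25/2*e1 e3 - 141/10*e1 e4 + 7/15*e1 e5 + 9/2*e2 e3 - 6*e2 e4 + 7/3*e2 e5 + 33/8*e3 e4 - 29/3*e3 e5 + 43/4*e4 e5
Answer: -211/11*e1 - 489/55*e2 + 195/22*e3 - 807/220*e4 - 2393/165*e5


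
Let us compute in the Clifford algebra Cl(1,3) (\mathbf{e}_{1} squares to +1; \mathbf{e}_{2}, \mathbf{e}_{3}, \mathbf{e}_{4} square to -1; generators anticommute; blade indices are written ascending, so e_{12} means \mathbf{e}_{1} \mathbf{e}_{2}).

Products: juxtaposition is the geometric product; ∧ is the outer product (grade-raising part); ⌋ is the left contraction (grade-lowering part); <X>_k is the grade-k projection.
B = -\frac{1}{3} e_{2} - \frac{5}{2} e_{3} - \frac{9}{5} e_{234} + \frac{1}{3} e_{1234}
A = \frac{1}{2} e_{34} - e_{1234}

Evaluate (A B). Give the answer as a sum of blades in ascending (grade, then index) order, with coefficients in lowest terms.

step 1: \frac{1}{3} + \frac{9}{5} e_{1} + \frac{9}{10} e_{2} - \frac{5}{4} e_{4} - \frac{1}{6} e_{12} + \frac{5}{2} e_{124} - \frac{1}{3} e_{134} - \frac{1}{6} e_{234}
Answer: \frac{1}{3} + \frac{9}{5} e_{1} + \frac{9}{10} e_{2} - \frac{5}{4} e_{4} - \frac{1}{6} e_{12} + \frac{5}{2} e_{124} - \frac{1}{3} e_{134} - \frac{1}{6} e_{234}


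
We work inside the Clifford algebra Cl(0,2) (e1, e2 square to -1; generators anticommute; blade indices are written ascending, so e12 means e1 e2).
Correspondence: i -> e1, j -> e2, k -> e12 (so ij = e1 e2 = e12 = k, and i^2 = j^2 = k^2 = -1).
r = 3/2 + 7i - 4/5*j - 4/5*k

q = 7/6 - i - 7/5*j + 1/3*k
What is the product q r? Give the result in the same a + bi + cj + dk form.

In blades: q = 7/6 - e1 - 7/5*e2 + 1/3*e12, r = 3/2 + 7*e1 - 4/5*e2 - 4/5*e12.
Distribute q over r term by term (generator squares from the signature, products reordered to ascending indices): (7/6)*r = 7/4 + 49/6*e1 - 14/15*e2 - 14/15*e12; (-e1)*r = 7 - 3/2*e1 - 4/5*e2 + 4/5*e12; (-7/5*e2)*r = -28/25 + 28/25*e1 - 21/10*e2 + 49/5*e12; (1/3*e12)*r = 4/15 + 4/15*e1 + 7/3*e2 + 1/2*e12.
Sum: 2369/300 + 604/75*e1 - 3/2*e2 + 61/6*e12; translating back through the correspondence:
Answer: 2369/300 + 604/75*i - 3/2*j + 61/6*k


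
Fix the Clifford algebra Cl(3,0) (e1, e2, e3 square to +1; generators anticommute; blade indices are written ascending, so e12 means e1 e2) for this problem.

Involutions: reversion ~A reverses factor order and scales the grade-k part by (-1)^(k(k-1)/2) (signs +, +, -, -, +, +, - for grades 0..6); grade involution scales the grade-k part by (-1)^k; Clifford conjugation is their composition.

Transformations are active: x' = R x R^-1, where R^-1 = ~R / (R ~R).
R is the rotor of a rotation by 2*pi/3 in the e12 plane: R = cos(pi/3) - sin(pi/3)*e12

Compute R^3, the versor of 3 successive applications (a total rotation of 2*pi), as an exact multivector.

Half-angle bookkeeping: 3 applications in e12 add up to rotor phase 3*pi/3 = pi, so R^3 = cos(pi) - sin(pi)*e12.
cos(pi) = -1 and sin(pi) = 0, so R^3 = -1. The total rotation 2*pi is 1 full turn, so every vector returns to itself, yet the rotor is -1, on the OTHER sheet of the double cover (an odd number of 2*pi turns).
Answer: -1


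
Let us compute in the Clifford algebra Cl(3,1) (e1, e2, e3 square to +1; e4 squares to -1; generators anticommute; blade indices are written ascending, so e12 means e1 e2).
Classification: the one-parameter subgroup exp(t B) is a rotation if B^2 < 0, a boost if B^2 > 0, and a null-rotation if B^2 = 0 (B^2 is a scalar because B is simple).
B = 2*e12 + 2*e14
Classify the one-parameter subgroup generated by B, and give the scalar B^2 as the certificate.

B^2 term by term: the squares give (2)^2*(e12)^2 + (2)^2*(e14)^2 = 4*(-1) + 4*(+1) = 0 (each basis 2-blade squares to minus the product of its generators' squares); cross terms between blades sharing an index anticommute and cancel. So B^2 = 0.
Answer: null-rotation, certificate B^2 = 0. Key observation: B^2 = 0 is a conjugation invariant, so its sign decides the class regardless of the surface form of B.


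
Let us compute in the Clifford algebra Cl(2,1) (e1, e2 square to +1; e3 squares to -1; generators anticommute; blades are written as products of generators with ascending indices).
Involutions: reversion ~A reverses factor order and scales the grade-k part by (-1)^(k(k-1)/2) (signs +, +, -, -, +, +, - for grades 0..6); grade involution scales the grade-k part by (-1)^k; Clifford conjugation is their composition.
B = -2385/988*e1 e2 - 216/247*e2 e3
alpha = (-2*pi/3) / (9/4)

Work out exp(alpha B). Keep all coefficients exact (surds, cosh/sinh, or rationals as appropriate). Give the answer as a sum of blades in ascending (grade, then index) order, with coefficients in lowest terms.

B^2 term by term: the squares give (-2385/988)^2*(e1 e2)^2 + (-216/247)^2*(e2 e3)^2 = 5688225/976144*(-1) + 46656/61009*(+1) = -81/16 (each basis 2-blade squares to minus the product of its generators' squares); cross terms between blades sharing an index anticommute and cancel. So B^2 = -81/16.
B^2 = -81/16 — a negative square means the series sums to a rotation: l = 9/4, alpha*l = -2*pi/3, so exp(alpha B) = cos(-2*pi/3) + (sin(-2*pi/3)/(9/4))*B = -1/2 + (-2*sqrt(3)/9)*B.
Answer: -1/2 + 265*sqrt(3)/494*e1 e2 + 48*sqrt(3)/247*e2 e3


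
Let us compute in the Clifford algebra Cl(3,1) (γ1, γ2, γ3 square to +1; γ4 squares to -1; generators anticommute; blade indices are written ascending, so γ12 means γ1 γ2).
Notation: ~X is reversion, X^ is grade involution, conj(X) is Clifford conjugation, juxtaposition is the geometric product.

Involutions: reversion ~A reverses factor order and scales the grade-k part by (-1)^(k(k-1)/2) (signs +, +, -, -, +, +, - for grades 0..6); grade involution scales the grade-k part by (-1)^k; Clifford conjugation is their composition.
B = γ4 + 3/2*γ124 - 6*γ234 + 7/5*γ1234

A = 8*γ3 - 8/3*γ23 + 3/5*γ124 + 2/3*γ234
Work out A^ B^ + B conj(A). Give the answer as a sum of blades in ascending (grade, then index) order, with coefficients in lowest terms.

first term: -31/10 + 14/15*γ1 + 21/25*γ3 + 16*γ4 - 3/5*γ12 + 23/5*γ13 + 56/15*γ14 - 2/3*γ23 + 48*γ24 + 8*γ34 - 56/5*γ124 - 4*γ134 + 8/3*γ234 + 12*γ1234
second term: -31/10 + 14/15*γ1 + 21/25*γ3 + 16*γ4 - 3/5*γ12 - 23/5*γ13 - 56/15*γ14 - 2/3*γ23 - 48*γ24 + 8*γ34 + 56/5*γ124 + 4*γ134 + 8/3*γ234 + 12*γ1234
Answer: -31/5 + 28/15*γ1 + 42/25*γ3 + 32*γ4 - 6/5*γ12 - 4/3*γ23 + 16*γ34 + 16/3*γ234 + 24*γ1234


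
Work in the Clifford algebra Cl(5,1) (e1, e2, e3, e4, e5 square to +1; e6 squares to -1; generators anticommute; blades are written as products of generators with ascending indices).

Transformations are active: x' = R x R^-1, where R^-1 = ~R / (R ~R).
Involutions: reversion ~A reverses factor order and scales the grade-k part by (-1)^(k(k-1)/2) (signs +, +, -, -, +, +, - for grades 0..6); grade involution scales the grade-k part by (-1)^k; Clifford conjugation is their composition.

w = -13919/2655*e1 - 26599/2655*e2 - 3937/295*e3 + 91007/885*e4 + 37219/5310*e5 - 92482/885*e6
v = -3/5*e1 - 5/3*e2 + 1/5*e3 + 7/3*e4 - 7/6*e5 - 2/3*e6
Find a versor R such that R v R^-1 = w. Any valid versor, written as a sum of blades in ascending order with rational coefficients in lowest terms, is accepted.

Take R = v + w = -15512/2655*e1 - 31024/2655*e2 - 3878/295*e3 + 31024/295*e4 + 15512/2655*e5 - 31024/295*e6. Because q(v) = q(w) = 1717/180, conjugation by R sends v exactly to w.
Answer: -15512/2655*e1 - 31024/2655*e2 - 3878/295*e3 + 31024/295*e4 + 15512/2655*e5 - 31024/295*e6


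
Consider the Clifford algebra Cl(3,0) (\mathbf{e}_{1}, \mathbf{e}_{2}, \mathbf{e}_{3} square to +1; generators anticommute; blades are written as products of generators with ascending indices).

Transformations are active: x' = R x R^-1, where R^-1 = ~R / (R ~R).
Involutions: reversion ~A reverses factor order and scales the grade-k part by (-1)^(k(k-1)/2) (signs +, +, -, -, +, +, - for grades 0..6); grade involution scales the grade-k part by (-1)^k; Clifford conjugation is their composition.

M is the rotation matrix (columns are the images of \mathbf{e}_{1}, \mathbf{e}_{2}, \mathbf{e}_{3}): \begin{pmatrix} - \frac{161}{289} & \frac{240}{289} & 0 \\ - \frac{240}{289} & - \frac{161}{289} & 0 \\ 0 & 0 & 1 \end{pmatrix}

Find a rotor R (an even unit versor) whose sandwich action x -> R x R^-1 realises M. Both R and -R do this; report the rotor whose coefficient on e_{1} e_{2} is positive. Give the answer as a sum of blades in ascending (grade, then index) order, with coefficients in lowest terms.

Method: write R = a + b12*e_{1} e_{2} + b13*e_{1} e_{3} + b23*e_{2} e_{3} with a^2 + b12^2 + b13^2 + b23^2 = 1 (so R^-1 = ~R). Expanding the columns R e_j ~R gives tr M = 4a^2 - 1 and, from the antisymmetric part, M21 - M12 = -4a*b12, M13 - M31 = 4a*b13, M32 - M23 = -4a*b23.
Here tr M = -\frac{33}{289}, so a^2 = (1 + tr M)/4 = \frac{64}{289} and a = ±\frac{8}{17}. Taking a = \frac{8}{17}: M21 - M12 = -\frac{480}{289}, M13 - M31 = 0, M32 - M23 = 0, giving b12 = \frac{15}{17}, b13 = 0, b23 = 0, i.e. R = \frac{8}{17} + \frac{15}{17} e_{1} e_{2}.
Its e_{1} e_{2} coefficient is already positive.
Answer: \frac{8}{17} + \frac{15}{17} e_{1} e_{2}. Sheet selection: the two-to-one cover makes ±R indistinguishable at the matrix level (trace -\frac{33}{289}), so uniqueness comes from the required sign on e_{1} e_{2}.


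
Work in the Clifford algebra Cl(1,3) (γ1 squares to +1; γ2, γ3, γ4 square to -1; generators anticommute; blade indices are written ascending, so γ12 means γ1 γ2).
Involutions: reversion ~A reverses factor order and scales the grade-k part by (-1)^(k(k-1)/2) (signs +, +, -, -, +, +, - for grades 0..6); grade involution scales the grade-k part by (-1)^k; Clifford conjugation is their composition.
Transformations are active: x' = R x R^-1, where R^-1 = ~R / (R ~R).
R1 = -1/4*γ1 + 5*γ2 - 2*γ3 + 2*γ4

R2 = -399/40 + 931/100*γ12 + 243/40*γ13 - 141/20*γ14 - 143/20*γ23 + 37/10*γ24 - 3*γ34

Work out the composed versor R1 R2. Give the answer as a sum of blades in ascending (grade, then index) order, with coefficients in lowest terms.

Distribute over the terms of R1 (each basis-blade product reordered to ascending indices, repeated generators contracted through their squares):
(-1/4*γ1) R2 = 399/160*γ1 - 931/400*γ2 - 243/160*γ3 + 141/80*γ4 + 143/80*γ123 - 37/40*γ124 + 3/4*γ134
(5*γ2) R2 = 931/20*γ1 - 399/8*γ2 + 143/4*γ3 - 37/2*γ4 - 243/8*γ123 + 141/4*γ124 - 15*γ234
(-2*γ3) R2 = -243/20*γ1 + 143/10*γ2 + 399/20*γ3 - 6*γ4 - 931/50*γ123 - 141/10*γ134 + 37/5*γ234
(2*γ4) R2 = -141/10*γ1 + 37/5*γ2 - 6*γ3 - 399/20*γ4 + 931/50*γ124 + 243/20*γ134 - 143/10*γ234
Summing the partial products and collecting blades:
Answer: 3647/160*γ1 - 12201/400*γ2 + 7709/160*γ3 - 683/16*γ4 - 18883/400*γ123 + 10589/200*γ124 - 6/5*γ134 - 219/10*γ234


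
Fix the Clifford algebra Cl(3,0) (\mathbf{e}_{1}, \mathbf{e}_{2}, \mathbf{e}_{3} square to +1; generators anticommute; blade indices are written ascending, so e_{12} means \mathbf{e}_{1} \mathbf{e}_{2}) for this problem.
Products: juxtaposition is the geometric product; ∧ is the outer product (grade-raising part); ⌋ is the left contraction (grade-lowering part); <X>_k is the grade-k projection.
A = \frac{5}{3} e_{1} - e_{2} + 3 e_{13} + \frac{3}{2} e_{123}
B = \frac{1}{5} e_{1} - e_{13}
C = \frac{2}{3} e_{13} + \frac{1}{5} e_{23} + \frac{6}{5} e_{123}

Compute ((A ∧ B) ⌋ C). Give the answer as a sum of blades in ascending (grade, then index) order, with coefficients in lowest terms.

step 1: \frac{1}{5} e_{12} - e_{123}
step 2: \frac{6}{5} - \frac{6}{25} e_{3}
Answer: \frac{6}{5} - \frac{6}{25} e_{3}


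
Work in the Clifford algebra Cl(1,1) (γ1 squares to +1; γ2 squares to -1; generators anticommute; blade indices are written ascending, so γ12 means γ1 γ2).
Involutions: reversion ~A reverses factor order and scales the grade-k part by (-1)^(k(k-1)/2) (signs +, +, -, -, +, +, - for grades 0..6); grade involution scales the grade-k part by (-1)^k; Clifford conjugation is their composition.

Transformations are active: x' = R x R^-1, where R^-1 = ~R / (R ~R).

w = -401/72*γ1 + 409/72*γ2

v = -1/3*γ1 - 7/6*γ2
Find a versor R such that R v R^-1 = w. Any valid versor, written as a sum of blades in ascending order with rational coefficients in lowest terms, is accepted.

A norm check does it: q(v) = q(w) = -5/4, hence R = v + w = -425/72*γ1 + 325/72*γ2 realises the map — parallel part kept, (v - w)/2 negated, v carried to w.
Answer: -425/72*γ1 + 325/72*γ2


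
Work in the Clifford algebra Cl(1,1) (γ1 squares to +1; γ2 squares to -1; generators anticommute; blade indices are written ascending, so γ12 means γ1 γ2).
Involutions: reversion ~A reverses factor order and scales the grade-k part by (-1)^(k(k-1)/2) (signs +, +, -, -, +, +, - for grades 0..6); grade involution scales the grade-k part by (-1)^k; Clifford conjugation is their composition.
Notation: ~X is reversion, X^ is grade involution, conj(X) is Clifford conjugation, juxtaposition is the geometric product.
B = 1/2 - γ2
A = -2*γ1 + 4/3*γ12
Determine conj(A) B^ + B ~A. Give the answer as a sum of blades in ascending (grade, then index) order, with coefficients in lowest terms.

first term: 7/3*γ1 + 4/3*γ12
second term: 1/3*γ1 - 8/3*γ12
Answer: 8/3*γ1 - 4/3*γ12


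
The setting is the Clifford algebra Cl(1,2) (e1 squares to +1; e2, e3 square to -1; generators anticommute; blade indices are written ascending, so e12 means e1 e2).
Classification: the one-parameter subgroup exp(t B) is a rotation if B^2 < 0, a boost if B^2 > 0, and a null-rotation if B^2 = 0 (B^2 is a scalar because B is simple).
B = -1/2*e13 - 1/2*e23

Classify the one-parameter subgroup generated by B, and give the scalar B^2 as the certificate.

B^2 term by term: the squares give (-1/2)^2*(e13)^2 + (-1/2)^2*(e23)^2 = 1/4*(+1) + 1/4*(-1) = 0 (each basis 2-blade squares to minus the product of its generators' squares); cross terms between blades sharing an index anticommute and cancel. So B^2 = 0.
Answer: null-rotation, certificate B^2 = 0. Key observation: B^2 = 0 is a conjugation invariant, so its sign decides the class regardless of the surface form of B.


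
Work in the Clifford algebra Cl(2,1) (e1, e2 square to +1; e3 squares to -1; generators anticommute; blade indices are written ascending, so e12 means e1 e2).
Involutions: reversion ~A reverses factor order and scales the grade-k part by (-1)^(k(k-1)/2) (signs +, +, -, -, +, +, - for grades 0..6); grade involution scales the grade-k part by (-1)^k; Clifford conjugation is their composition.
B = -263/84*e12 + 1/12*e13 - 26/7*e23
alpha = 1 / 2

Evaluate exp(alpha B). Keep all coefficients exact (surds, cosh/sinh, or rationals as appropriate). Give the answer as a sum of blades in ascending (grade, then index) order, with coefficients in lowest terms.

B^2 term by term: the squares give (-263/84)^2*(e12)^2 + (1/12)^2*(e13)^2 + (-26/7)^2*(e23)^2 = 69169/7056*(-1) + 1/144*(+1) + 676/49*(+1) = 4 (each basis 2-blade squares to minus the product of its generators' squares); cross terms between blades sharing an index anticommute and cancel. So B^2 = 4.
B^2 = 4 — hyperbolic case — the even/odd split gives cosh and sinh: l = 2, alpha*l = 1, so exp(alpha B) = cosh(1) + (sinh(1)/2)*B = cosh(1) + (sinh(1)/2)*B.
Answer: cosh(1) - 263*sinh(1)/168*e12 + sinh(1)/24*e13 - 13*sinh(1)/7*e23


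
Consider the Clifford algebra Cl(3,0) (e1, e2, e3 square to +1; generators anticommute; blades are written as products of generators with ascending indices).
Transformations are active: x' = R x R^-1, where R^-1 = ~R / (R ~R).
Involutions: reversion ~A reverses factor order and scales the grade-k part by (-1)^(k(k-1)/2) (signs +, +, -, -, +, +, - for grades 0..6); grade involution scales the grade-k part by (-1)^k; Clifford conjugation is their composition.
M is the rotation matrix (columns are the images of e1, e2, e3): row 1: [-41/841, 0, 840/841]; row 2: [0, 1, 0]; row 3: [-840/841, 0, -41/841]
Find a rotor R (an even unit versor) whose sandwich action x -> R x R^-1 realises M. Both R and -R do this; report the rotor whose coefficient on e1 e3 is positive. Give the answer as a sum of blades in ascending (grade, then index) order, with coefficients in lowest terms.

Method: write R = a + b12*e1 e2 + b13*e1 e3 + b23*e2 e3 with a^2 + b12^2 + b13^2 + b23^2 = 1 (so R^-1 = ~R). Expanding the columns R e_j ~R gives tr M = 4a^2 - 1 and, from the antisymmetric part, M21 - M12 = -4a*b12, M13 - M31 = 4a*b13, M32 - M23 = -4a*b23.
Here tr M = 759/841, so a^2 = (1 + tr M)/4 = 400/841 and a = ±20/29. Taking a = 20/29: M21 - M12 = 0, M13 - M31 = 1680/841, M32 - M23 = 0, giving b12 = 0, b13 = 21/29, b23 = 0, i.e. R = 20/29 + 21/29*e1 e3.
Its e1 e3 coefficient is already positive.
Answer: 20/29 + 21/29*e1 e3. Why the constraint matters: R and -R act identically through the sandwich — M has trace 759/841 either way — so only the sign condition on e1 e3 picks one of the two preimages.


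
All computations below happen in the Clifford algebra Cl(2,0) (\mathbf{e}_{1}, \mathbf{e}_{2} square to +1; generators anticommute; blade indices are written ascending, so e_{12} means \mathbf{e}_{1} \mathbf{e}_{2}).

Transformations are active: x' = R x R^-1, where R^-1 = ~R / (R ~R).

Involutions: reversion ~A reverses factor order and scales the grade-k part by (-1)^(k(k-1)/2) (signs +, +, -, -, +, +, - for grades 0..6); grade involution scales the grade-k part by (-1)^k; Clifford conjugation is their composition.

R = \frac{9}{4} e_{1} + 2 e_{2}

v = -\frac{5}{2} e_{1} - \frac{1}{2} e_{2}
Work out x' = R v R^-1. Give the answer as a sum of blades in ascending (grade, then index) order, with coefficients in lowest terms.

~R = \frac{9}{4} e_{1} + 2 e_{2}, and R ~R = \frac{145}{16}, so R^-1 = ~R / (\frac{145}{16}).
R v = -\frac{53}{8} + \frac{31}{8} e_{12}
Answer: -\frac{229}{290} e_{1} - \frac{703}{290} e_{2}


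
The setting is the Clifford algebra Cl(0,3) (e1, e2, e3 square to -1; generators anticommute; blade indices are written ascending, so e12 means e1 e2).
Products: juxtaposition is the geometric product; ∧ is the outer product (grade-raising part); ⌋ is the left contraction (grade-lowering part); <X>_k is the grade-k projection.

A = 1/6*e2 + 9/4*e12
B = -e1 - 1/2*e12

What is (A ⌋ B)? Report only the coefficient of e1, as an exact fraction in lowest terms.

step 1: 9/8 - 1/12*e1
Answer: -1/12


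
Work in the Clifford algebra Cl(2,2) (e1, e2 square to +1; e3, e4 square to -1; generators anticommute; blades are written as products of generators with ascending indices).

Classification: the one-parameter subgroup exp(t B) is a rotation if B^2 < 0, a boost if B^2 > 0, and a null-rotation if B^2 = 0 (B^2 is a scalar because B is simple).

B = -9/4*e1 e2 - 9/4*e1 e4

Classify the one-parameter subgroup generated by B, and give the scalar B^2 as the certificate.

B^2 term by term: the squares give (-9/4)^2*(e1 e2)^2 + (-9/4)^2*(e1 e4)^2 = 81/16*(-1) + 81/16*(+1) = 0 (each basis 2-blade squares to minus the product of its generators' squares); cross terms between blades sharing an index anticommute and cancel. So B^2 = 0.
Answer: null-rotation, certificate B^2 = 0. Note: conjugating B changes its blade decomposition but never the scalar B^2 = 0, whose sign settles the classification.


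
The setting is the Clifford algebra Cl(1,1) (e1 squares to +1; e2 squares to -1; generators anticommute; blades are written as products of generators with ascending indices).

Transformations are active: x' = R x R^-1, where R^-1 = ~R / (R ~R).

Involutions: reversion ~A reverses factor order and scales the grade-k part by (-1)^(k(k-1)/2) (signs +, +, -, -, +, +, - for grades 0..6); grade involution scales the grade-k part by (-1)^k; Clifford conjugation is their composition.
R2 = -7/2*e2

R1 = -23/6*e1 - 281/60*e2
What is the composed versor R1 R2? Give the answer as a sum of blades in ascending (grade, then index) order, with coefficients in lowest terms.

Distribute over the terms of R2 (each basis-blade product reordered to ascending indices, repeated generators contracted through their squares):
R1 (-7/2*e2) = -1967/120 + 161/12*e1 e2
Answer: -1967/120 + 161/12*e1 e2


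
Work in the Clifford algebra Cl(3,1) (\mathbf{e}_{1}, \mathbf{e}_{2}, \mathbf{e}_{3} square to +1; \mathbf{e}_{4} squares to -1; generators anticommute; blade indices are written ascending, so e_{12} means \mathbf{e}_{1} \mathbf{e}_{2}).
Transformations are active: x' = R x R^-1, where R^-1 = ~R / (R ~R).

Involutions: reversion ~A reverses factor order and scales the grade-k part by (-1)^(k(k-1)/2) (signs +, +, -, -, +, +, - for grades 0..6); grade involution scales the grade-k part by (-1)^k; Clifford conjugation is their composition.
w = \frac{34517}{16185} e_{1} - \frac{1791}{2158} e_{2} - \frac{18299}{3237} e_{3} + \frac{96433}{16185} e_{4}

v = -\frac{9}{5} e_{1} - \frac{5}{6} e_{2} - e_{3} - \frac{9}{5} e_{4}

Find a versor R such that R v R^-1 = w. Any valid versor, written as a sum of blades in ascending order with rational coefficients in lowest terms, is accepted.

Take R = v + w = \frac{5384}{16185} e_{1} - \frac{5384}{3237} e_{2} - \frac{21536}{3237} e_{3} + \frac{13460}{3237} e_{4}. Because q(v) = q(w) = \frac{61}{36}, conjugation by R sends v exactly to w.
Answer: \frac{5384}{16185} e_{1} - \frac{5384}{3237} e_{2} - \frac{21536}{3237} e_{3} + \frac{13460}{3237} e_{4}
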